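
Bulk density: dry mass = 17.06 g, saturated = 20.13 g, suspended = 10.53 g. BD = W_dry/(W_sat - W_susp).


BD = 17.06 / (20.13 - 10.53) = 17.06 / 9.6 = 1.777 g/cm^3

1.777


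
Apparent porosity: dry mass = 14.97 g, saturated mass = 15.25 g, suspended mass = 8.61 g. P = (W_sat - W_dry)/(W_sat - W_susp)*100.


P = (15.25 - 14.97) / (15.25 - 8.61) * 100 = 0.28 / 6.64 * 100 = 4.2%

4.2


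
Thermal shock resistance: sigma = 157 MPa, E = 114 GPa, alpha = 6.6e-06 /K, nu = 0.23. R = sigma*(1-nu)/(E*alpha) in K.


R = 157*(1-0.23)/(114*1000*6.6e-06) = 161 K

161


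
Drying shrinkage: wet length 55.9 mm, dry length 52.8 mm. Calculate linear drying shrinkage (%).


DS = (55.9 - 52.8) / 55.9 * 100 = 5.55%

5.55


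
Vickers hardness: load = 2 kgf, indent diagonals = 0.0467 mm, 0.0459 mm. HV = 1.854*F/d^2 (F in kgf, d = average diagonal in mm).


d_avg = (0.0467+0.0459)/2 = 0.0463 mm
HV = 1.854*2/0.0463^2 = 1730

1730


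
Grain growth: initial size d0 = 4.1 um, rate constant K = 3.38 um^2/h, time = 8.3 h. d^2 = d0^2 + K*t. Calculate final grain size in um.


d^2 = 4.1^2 + 3.38*8.3 = 44.864
d = sqrt(44.864) = 6.7 um

6.7


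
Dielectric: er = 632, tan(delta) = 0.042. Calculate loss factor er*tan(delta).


Loss = 632 * 0.042 = 26.544

26.544


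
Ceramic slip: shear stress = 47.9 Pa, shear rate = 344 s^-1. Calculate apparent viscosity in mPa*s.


eta = tau/gamma * 1000 = 47.9/344 * 1000 = 139.2 mPa*s

139.2


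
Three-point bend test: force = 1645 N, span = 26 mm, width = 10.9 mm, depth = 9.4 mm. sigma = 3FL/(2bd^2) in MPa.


sigma = 3*1645*26/(2*10.9*9.4^2) = 66.6 MPa

66.6


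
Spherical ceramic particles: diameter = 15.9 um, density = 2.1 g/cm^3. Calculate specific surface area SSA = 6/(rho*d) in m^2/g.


SSA = 6 / (2.1 * 15.9) = 0.18 m^2/g

0.18


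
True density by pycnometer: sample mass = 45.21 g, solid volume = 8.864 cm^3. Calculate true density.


TD = 45.21 / 8.864 = 5.1 g/cm^3

5.1


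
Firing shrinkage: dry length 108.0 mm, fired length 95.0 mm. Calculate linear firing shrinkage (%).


FS = (108.0 - 95.0) / 108.0 * 100 = 12.04%

12.04


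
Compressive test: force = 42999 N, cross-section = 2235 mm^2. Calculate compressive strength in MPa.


CS = 42999 / 2235 = 19.2 MPa

19.2


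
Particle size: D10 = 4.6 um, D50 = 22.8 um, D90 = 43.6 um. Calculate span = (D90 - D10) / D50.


Span = (43.6 - 4.6) / 22.8 = 39.0 / 22.8 = 1.711

1.711


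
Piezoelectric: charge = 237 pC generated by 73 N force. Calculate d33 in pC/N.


d33 = 237 / 73 = 3.2 pC/N

3.2


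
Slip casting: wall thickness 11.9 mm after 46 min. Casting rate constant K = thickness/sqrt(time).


K = 11.9 / sqrt(46) = 11.9 / 6.7823 = 1.755 mm/min^0.5

1.755


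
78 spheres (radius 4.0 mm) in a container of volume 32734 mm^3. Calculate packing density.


V_sphere = 4/3*pi*4.0^3 = 268.0826 mm^3
Total V = 78*268.0826 = 20910.4428 mm^3
PD = 20910.4428 / 32734 = 0.639

0.639


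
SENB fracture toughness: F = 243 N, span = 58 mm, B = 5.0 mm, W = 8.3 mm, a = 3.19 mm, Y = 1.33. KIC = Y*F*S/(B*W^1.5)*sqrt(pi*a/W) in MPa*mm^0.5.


KIC = 1.33*243*58/(5.0*8.3^1.5)*sqrt(pi*3.19/8.3) = 172.28

172.28


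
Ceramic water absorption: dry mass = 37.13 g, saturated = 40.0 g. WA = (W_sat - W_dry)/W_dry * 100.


WA = (40.0 - 37.13) / 37.13 * 100 = 7.73%

7.73


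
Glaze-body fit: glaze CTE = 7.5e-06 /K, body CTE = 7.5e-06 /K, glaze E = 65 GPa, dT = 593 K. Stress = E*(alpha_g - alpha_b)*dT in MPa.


Stress = 65*1000*(7.5e-06 - 7.5e-06)*593 = 0.0 MPa

0.0


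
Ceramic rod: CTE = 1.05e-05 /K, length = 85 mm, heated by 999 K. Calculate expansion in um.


dL = 1.05e-05 * 85 * 999 * 1000 = 891.608 um

891.608


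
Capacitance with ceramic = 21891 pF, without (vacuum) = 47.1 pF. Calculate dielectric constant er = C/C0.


er = 21891 / 47.1 = 464.78

464.78


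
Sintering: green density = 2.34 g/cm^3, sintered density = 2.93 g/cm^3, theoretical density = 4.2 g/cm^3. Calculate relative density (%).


Relative = 2.93 / 4.2 * 100 = 69.8%

69.8


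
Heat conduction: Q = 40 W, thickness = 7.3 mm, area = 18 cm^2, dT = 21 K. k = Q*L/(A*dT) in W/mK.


k = 40*7.3/1000/(18/10000*21) = 7.72 W/mK

7.72


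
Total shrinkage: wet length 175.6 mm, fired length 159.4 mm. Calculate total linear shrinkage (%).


TS = (175.6 - 159.4) / 175.6 * 100 = 9.23%

9.23


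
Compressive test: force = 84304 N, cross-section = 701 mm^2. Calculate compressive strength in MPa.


CS = 84304 / 701 = 120.3 MPa

120.3


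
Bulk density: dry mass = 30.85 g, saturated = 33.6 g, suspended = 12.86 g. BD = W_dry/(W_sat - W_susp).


BD = 30.85 / (33.6 - 12.86) = 30.85 / 20.74 = 1.487 g/cm^3

1.487


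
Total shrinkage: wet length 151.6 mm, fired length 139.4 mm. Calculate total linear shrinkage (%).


TS = (151.6 - 139.4) / 151.6 * 100 = 8.05%

8.05


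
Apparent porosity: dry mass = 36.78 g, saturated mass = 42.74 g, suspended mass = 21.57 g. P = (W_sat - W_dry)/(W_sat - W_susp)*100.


P = (42.74 - 36.78) / (42.74 - 21.57) * 100 = 5.96 / 21.17 * 100 = 28.2%

28.2


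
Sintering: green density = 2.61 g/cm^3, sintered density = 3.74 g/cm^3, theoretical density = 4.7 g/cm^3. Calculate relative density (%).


Relative = 3.74 / 4.7 * 100 = 79.6%

79.6


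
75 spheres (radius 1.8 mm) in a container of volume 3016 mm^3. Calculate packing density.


V_sphere = 4/3*pi*1.8^3 = 24.429 mm^3
Total V = 75*24.429 = 1832.175 mm^3
PD = 1832.175 / 3016 = 0.607

0.607


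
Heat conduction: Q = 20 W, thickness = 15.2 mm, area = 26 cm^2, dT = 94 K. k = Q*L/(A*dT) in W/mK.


k = 20*15.2/1000/(26/10000*94) = 1.24 W/mK

1.24


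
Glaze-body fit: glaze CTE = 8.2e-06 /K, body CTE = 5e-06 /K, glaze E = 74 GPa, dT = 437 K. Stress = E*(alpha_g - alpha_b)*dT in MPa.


Stress = 74*1000*(8.2e-06 - 5e-06)*437 = 103.5 MPa

103.5


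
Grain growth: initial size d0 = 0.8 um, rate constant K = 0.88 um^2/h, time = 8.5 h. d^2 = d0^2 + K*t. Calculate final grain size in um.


d^2 = 0.8^2 + 0.88*8.5 = 8.12
d = sqrt(8.12) = 2.85 um

2.85


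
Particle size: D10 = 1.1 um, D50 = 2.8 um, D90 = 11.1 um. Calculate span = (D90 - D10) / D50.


Span = (11.1 - 1.1) / 2.8 = 10.0 / 2.8 = 3.571

3.571


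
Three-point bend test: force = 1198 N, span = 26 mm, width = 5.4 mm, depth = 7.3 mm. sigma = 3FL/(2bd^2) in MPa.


sigma = 3*1198*26/(2*5.4*7.3^2) = 162.4 MPa

162.4


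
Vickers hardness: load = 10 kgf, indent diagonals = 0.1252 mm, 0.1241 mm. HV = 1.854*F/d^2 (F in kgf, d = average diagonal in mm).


d_avg = (0.1252+0.1241)/2 = 0.12465 mm
HV = 1.854*10/0.12465^2 = 1193

1193


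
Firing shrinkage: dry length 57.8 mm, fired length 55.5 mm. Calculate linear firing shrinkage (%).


FS = (57.8 - 55.5) / 57.8 * 100 = 3.98%

3.98


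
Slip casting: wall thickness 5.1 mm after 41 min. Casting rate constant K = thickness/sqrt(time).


K = 5.1 / sqrt(41) = 5.1 / 6.4031 = 0.796 mm/min^0.5

0.796


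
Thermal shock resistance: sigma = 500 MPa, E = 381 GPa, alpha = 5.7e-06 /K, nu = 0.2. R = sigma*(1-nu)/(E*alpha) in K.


R = 500*(1-0.2)/(381*1000*5.7e-06) = 184 K

184


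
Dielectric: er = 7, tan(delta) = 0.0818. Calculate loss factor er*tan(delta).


Loss = 7 * 0.0818 = 0.573

0.573


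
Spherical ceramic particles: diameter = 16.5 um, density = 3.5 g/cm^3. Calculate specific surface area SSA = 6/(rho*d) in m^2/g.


SSA = 6 / (3.5 * 16.5) = 0.104 m^2/g

0.104


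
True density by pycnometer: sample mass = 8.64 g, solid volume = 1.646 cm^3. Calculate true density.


TD = 8.64 / 1.646 = 5.249 g/cm^3

5.249


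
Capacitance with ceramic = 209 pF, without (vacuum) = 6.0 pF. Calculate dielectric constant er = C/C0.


er = 209 / 6.0 = 34.83

34.83


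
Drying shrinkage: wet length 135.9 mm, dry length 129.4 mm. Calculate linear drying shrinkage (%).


DS = (135.9 - 129.4) / 135.9 * 100 = 4.78%

4.78


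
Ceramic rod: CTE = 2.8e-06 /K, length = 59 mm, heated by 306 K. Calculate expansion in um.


dL = 2.8e-06 * 59 * 306 * 1000 = 50.551 um

50.551


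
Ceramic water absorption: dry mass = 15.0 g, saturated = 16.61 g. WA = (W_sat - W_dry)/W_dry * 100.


WA = (16.61 - 15.0) / 15.0 * 100 = 10.73%

10.73


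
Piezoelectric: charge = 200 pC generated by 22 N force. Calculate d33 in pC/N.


d33 = 200 / 22 = 9.1 pC/N

9.1


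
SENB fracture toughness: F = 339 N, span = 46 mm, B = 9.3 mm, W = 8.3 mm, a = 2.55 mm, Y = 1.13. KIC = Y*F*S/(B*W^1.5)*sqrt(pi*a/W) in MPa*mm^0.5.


KIC = 1.13*339*46/(9.3*8.3^1.5)*sqrt(pi*2.55/8.3) = 77.85

77.85


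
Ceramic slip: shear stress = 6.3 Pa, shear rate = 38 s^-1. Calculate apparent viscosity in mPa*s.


eta = tau/gamma * 1000 = 6.3/38 * 1000 = 165.8 mPa*s

165.8


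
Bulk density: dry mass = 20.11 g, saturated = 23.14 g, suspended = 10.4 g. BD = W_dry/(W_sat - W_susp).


BD = 20.11 / (23.14 - 10.4) = 20.11 / 12.74 = 1.578 g/cm^3

1.578


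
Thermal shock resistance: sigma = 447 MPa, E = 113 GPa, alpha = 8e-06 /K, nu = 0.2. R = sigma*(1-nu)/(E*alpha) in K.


R = 447*(1-0.2)/(113*1000*8e-06) = 396 K

396


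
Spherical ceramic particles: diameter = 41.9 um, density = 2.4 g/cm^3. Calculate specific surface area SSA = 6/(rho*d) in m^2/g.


SSA = 6 / (2.4 * 41.9) = 0.06 m^2/g

0.06


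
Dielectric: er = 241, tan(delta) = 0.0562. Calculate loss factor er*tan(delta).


Loss = 241 * 0.0562 = 13.544

13.544


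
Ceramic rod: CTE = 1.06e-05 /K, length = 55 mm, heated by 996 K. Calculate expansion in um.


dL = 1.06e-05 * 55 * 996 * 1000 = 580.668 um

580.668


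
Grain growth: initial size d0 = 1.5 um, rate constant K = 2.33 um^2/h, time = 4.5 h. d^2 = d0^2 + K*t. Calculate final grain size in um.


d^2 = 1.5^2 + 2.33*4.5 = 12.735
d = sqrt(12.735) = 3.57 um

3.57


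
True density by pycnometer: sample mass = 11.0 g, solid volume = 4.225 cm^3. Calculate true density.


TD = 11.0 / 4.225 = 2.604 g/cm^3

2.604


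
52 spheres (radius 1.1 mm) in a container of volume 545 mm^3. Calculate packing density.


V_sphere = 4/3*pi*1.1^3 = 5.5753 mm^3
Total V = 52*5.5753 = 289.9156 mm^3
PD = 289.9156 / 545 = 0.532

0.532


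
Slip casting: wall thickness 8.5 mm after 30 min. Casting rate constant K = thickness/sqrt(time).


K = 8.5 / sqrt(30) = 8.5 / 5.4772 = 1.552 mm/min^0.5

1.552


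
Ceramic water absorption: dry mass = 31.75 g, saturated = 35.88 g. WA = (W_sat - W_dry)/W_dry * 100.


WA = (35.88 - 31.75) / 31.75 * 100 = 13.01%

13.01


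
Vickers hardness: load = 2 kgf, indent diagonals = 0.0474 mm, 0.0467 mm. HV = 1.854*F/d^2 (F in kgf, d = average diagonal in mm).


d_avg = (0.0474+0.0467)/2 = 0.04705 mm
HV = 1.854*2/0.04705^2 = 1675

1675


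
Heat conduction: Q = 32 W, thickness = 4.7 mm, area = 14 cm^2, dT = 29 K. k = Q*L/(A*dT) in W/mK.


k = 32*4.7/1000/(14/10000*29) = 3.7 W/mK

3.7


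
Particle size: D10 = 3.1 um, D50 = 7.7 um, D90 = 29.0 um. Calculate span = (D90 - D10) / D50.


Span = (29.0 - 3.1) / 7.7 = 25.9 / 7.7 = 3.364

3.364


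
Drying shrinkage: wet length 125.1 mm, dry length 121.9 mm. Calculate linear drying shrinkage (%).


DS = (125.1 - 121.9) / 125.1 * 100 = 2.56%

2.56


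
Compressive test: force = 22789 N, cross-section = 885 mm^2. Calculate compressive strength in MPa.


CS = 22789 / 885 = 25.8 MPa

25.8


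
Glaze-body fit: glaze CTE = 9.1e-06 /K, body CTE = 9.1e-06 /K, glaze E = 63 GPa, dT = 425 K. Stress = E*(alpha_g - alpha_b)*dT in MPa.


Stress = 63*1000*(9.1e-06 - 9.1e-06)*425 = 0.0 MPa

0.0


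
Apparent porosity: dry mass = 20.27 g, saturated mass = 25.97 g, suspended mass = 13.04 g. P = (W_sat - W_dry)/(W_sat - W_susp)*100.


P = (25.97 - 20.27) / (25.97 - 13.04) * 100 = 5.7 / 12.93 * 100 = 44.1%

44.1


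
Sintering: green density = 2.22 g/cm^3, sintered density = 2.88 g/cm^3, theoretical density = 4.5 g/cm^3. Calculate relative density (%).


Relative = 2.88 / 4.5 * 100 = 64.0%

64.0


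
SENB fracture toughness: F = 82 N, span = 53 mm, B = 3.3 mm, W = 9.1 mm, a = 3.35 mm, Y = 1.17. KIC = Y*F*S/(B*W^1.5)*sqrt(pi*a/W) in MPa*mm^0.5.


KIC = 1.17*82*53/(3.3*9.1^1.5)*sqrt(pi*3.35/9.1) = 60.36

60.36


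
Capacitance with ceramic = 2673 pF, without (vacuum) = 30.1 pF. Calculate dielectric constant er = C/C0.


er = 2673 / 30.1 = 88.8

88.8


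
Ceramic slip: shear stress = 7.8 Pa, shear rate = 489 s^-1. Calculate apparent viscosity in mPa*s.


eta = tau/gamma * 1000 = 7.8/489 * 1000 = 16.0 mPa*s

16.0


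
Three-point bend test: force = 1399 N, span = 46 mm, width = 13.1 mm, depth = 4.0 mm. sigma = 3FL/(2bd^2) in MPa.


sigma = 3*1399*46/(2*13.1*4.0^2) = 460.5 MPa

460.5


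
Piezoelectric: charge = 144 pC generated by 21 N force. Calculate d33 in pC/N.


d33 = 144 / 21 = 6.9 pC/N

6.9


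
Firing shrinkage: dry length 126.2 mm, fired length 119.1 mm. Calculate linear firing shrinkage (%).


FS = (126.2 - 119.1) / 126.2 * 100 = 5.63%

5.63


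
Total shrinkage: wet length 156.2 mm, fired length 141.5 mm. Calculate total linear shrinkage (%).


TS = (156.2 - 141.5) / 156.2 * 100 = 9.41%

9.41


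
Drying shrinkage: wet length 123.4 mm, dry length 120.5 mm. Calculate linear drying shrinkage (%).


DS = (123.4 - 120.5) / 123.4 * 100 = 2.35%

2.35


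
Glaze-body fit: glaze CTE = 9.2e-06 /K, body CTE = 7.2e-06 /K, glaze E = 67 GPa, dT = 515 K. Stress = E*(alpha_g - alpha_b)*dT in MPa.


Stress = 67*1000*(9.2e-06 - 7.2e-06)*515 = 69.0 MPa

69.0


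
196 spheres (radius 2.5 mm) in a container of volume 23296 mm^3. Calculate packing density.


V_sphere = 4/3*pi*2.5^3 = 65.4498 mm^3
Total V = 196*65.4498 = 12828.1608 mm^3
PD = 12828.1608 / 23296 = 0.551

0.551


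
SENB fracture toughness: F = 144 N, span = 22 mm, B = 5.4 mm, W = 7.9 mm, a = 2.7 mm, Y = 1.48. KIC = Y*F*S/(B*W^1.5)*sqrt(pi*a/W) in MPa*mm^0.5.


KIC = 1.48*144*22/(5.4*7.9^1.5)*sqrt(pi*2.7/7.9) = 40.52

40.52


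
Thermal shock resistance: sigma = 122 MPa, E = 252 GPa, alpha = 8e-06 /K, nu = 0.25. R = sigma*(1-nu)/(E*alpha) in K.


R = 122*(1-0.25)/(252*1000*8e-06) = 45 K

45


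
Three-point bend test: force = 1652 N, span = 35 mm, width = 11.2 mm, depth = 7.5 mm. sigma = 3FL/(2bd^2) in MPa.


sigma = 3*1652*35/(2*11.2*7.5^2) = 137.7 MPa

137.7


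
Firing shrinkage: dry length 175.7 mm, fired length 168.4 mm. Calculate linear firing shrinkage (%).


FS = (175.7 - 168.4) / 175.7 * 100 = 4.15%

4.15


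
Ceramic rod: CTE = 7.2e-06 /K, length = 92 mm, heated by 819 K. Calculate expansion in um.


dL = 7.2e-06 * 92 * 819 * 1000 = 542.506 um

542.506


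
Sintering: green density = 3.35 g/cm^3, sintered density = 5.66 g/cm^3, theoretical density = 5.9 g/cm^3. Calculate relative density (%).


Relative = 5.66 / 5.9 * 100 = 95.9%

95.9


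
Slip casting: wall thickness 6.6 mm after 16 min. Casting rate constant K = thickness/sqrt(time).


K = 6.6 / sqrt(16) = 6.6 / 4.0 = 1.65 mm/min^0.5

1.65


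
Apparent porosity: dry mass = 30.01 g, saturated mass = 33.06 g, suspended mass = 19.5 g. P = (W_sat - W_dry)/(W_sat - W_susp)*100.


P = (33.06 - 30.01) / (33.06 - 19.5) * 100 = 3.05 / 13.56 * 100 = 22.5%

22.5


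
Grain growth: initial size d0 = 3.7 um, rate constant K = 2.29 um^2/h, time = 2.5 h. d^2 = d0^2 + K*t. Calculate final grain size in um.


d^2 = 3.7^2 + 2.29*2.5 = 19.415
d = sqrt(19.415) = 4.41 um

4.41


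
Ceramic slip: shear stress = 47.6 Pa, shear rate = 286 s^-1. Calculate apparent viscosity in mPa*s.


eta = tau/gamma * 1000 = 47.6/286 * 1000 = 166.4 mPa*s

166.4


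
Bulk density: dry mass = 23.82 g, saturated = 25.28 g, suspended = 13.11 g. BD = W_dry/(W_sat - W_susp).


BD = 23.82 / (25.28 - 13.11) = 23.82 / 12.17 = 1.957 g/cm^3

1.957


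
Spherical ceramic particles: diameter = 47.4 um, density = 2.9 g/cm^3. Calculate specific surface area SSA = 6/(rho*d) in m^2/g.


SSA = 6 / (2.9 * 47.4) = 0.044 m^2/g

0.044


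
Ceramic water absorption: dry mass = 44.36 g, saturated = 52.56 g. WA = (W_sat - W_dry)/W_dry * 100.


WA = (52.56 - 44.36) / 44.36 * 100 = 18.49%

18.49


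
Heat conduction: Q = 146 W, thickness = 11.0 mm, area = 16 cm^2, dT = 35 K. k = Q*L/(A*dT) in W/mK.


k = 146*11.0/1000/(16/10000*35) = 28.68 W/mK

28.68


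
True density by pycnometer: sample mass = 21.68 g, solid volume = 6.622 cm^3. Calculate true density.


TD = 21.68 / 6.622 = 3.274 g/cm^3

3.274


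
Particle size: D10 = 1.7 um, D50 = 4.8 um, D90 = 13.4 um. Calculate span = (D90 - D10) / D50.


Span = (13.4 - 1.7) / 4.8 = 11.7 / 4.8 = 2.438

2.438


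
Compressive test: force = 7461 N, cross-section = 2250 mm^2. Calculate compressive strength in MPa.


CS = 7461 / 2250 = 3.3 MPa

3.3


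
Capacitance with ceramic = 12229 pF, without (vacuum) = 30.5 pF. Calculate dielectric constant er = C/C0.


er = 12229 / 30.5 = 400.95

400.95


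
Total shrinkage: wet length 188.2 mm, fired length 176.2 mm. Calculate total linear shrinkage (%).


TS = (188.2 - 176.2) / 188.2 * 100 = 6.38%

6.38


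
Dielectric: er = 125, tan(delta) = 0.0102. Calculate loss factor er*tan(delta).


Loss = 125 * 0.0102 = 1.275

1.275


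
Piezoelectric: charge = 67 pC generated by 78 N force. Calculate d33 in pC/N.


d33 = 67 / 78 = 0.9 pC/N

0.9


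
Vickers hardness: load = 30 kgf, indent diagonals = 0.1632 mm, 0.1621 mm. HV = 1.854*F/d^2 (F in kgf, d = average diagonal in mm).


d_avg = (0.1632+0.1621)/2 = 0.16265 mm
HV = 1.854*30/0.16265^2 = 2102

2102


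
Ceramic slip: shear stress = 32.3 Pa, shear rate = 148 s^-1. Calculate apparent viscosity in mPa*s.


eta = tau/gamma * 1000 = 32.3/148 * 1000 = 218.2 mPa*s

218.2


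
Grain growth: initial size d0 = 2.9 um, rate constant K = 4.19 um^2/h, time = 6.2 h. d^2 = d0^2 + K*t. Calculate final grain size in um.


d^2 = 2.9^2 + 4.19*6.2 = 34.388
d = sqrt(34.388) = 5.86 um

5.86


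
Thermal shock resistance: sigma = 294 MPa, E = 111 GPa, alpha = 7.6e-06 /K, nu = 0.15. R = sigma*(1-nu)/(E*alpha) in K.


R = 294*(1-0.15)/(111*1000*7.6e-06) = 296 K

296


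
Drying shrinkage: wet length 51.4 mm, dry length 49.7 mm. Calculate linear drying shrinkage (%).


DS = (51.4 - 49.7) / 51.4 * 100 = 3.31%

3.31


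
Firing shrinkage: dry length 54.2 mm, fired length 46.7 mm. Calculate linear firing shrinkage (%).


FS = (54.2 - 46.7) / 54.2 * 100 = 13.84%

13.84


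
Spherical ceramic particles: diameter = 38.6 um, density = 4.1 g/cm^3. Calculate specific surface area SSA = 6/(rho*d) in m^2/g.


SSA = 6 / (4.1 * 38.6) = 0.038 m^2/g

0.038


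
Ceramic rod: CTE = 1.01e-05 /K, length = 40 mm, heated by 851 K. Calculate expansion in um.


dL = 1.01e-05 * 40 * 851 * 1000 = 343.804 um

343.804


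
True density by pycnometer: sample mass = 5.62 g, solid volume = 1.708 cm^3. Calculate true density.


TD = 5.62 / 1.708 = 3.29 g/cm^3

3.29


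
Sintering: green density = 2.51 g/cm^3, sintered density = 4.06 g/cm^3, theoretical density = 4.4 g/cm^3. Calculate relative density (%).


Relative = 4.06 / 4.4 * 100 = 92.3%

92.3


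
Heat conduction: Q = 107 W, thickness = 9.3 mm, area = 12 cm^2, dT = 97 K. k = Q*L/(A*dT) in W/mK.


k = 107*9.3/1000/(12/10000*97) = 8.55 W/mK

8.55


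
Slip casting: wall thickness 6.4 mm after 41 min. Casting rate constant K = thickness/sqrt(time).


K = 6.4 / sqrt(41) = 6.4 / 6.4031 = 1.0 mm/min^0.5

1.0


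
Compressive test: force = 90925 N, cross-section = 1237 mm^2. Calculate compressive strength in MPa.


CS = 90925 / 1237 = 73.5 MPa

73.5


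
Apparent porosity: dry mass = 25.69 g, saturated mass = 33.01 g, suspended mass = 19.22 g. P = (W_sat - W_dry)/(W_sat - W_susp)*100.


P = (33.01 - 25.69) / (33.01 - 19.22) * 100 = 7.32 / 13.79 * 100 = 53.1%

53.1


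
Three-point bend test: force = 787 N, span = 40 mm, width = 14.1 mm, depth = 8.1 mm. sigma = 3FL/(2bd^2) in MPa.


sigma = 3*787*40/(2*14.1*8.1^2) = 51.0 MPa

51.0


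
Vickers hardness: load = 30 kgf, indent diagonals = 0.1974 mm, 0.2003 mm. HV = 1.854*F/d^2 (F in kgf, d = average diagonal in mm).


d_avg = (0.1974+0.2003)/2 = 0.19885 mm
HV = 1.854*30/0.19885^2 = 1407

1407


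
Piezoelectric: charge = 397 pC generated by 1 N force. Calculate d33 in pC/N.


d33 = 397 / 1 = 397.0 pC/N

397.0


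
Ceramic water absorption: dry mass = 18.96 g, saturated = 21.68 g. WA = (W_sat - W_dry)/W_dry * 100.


WA = (21.68 - 18.96) / 18.96 * 100 = 14.35%

14.35


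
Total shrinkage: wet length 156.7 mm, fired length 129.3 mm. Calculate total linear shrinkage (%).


TS = (156.7 - 129.3) / 156.7 * 100 = 17.49%

17.49


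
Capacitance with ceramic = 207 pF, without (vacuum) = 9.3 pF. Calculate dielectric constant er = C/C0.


er = 207 / 9.3 = 22.26

22.26


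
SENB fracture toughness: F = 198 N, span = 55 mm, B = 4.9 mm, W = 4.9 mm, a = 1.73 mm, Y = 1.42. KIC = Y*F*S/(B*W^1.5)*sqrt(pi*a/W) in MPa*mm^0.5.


KIC = 1.42*198*55/(4.9*4.9^1.5)*sqrt(pi*1.73/4.9) = 306.43

306.43


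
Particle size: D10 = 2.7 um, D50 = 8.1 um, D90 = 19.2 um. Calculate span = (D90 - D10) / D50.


Span = (19.2 - 2.7) / 8.1 = 16.5 / 8.1 = 2.037

2.037


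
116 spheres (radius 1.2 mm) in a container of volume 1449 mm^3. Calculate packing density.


V_sphere = 4/3*pi*1.2^3 = 7.2382 mm^3
Total V = 116*7.2382 = 839.6312 mm^3
PD = 839.6312 / 1449 = 0.579

0.579


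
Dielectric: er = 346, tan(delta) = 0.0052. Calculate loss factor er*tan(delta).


Loss = 346 * 0.0052 = 1.799

1.799


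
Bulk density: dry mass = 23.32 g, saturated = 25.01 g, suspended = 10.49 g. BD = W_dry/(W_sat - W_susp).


BD = 23.32 / (25.01 - 10.49) = 23.32 / 14.52 = 1.606 g/cm^3

1.606


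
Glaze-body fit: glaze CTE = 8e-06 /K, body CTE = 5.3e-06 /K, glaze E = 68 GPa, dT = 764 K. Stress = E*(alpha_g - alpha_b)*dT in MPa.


Stress = 68*1000*(8e-06 - 5.3e-06)*764 = 140.3 MPa

140.3


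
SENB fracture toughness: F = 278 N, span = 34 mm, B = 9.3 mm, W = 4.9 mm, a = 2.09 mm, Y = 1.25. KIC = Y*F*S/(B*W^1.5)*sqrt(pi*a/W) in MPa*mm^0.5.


KIC = 1.25*278*34/(9.3*4.9^1.5)*sqrt(pi*2.09/4.9) = 135.58

135.58


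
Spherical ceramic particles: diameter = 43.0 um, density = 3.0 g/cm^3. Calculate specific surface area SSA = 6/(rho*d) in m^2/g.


SSA = 6 / (3.0 * 43.0) = 0.047 m^2/g

0.047


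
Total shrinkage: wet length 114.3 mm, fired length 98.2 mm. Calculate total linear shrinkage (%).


TS = (114.3 - 98.2) / 114.3 * 100 = 14.09%

14.09


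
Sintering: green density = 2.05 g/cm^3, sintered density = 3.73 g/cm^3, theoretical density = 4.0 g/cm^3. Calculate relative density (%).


Relative = 3.73 / 4.0 * 100 = 93.3%

93.3


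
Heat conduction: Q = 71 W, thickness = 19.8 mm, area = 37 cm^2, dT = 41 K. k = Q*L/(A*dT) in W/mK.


k = 71*19.8/1000/(37/10000*41) = 9.27 W/mK

9.27


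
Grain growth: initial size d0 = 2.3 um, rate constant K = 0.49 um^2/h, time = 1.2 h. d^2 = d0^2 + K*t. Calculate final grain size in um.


d^2 = 2.3^2 + 0.49*1.2 = 5.878
d = sqrt(5.878) = 2.42 um

2.42


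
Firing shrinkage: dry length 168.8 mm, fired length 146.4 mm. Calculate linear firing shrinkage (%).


FS = (168.8 - 146.4) / 168.8 * 100 = 13.27%

13.27


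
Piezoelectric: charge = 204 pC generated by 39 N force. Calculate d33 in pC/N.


d33 = 204 / 39 = 5.2 pC/N

5.2


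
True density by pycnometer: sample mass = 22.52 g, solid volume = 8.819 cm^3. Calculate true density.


TD = 22.52 / 8.819 = 2.554 g/cm^3

2.554


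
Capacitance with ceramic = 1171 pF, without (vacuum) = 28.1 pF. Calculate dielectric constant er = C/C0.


er = 1171 / 28.1 = 41.67

41.67


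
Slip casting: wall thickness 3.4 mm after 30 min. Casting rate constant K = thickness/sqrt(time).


K = 3.4 / sqrt(30) = 3.4 / 5.4772 = 0.621 mm/min^0.5

0.621


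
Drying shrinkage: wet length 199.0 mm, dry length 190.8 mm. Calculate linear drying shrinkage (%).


DS = (199.0 - 190.8) / 199.0 * 100 = 4.12%

4.12


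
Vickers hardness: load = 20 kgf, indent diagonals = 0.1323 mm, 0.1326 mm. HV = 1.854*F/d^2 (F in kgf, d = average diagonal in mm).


d_avg = (0.1323+0.1326)/2 = 0.13245 mm
HV = 1.854*20/0.13245^2 = 2114

2114


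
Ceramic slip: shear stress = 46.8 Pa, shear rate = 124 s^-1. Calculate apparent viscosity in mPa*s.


eta = tau/gamma * 1000 = 46.8/124 * 1000 = 377.4 mPa*s

377.4


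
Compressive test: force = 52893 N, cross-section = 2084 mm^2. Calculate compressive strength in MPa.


CS = 52893 / 2084 = 25.4 MPa

25.4


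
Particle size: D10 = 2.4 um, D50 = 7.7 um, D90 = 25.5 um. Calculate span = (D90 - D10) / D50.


Span = (25.5 - 2.4) / 7.7 = 23.1 / 7.7 = 3.0

3.0


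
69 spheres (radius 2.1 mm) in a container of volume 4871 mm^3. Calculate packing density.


V_sphere = 4/3*pi*2.1^3 = 38.7924 mm^3
Total V = 69*38.7924 = 2676.6756 mm^3
PD = 2676.6756 / 4871 = 0.55

0.55


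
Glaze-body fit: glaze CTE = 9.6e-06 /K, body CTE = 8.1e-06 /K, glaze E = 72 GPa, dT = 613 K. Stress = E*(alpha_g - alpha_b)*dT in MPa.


Stress = 72*1000*(9.6e-06 - 8.1e-06)*613 = 66.2 MPa

66.2


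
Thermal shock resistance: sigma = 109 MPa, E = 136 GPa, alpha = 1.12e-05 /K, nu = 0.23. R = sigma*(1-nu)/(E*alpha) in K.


R = 109*(1-0.23)/(136*1000*1.12e-05) = 55 K

55


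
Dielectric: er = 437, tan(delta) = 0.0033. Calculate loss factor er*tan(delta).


Loss = 437 * 0.0033 = 1.442

1.442


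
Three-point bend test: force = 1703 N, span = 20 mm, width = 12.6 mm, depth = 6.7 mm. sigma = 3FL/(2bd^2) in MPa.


sigma = 3*1703*20/(2*12.6*6.7^2) = 90.3 MPa

90.3


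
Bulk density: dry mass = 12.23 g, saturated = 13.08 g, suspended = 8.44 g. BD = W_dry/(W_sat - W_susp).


BD = 12.23 / (13.08 - 8.44) = 12.23 / 4.64 = 2.636 g/cm^3

2.636


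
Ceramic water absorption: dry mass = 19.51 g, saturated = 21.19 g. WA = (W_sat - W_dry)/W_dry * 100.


WA = (21.19 - 19.51) / 19.51 * 100 = 8.61%

8.61


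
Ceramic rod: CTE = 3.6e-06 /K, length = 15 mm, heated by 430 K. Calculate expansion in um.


dL = 3.6e-06 * 15 * 430 * 1000 = 23.22 um

23.22


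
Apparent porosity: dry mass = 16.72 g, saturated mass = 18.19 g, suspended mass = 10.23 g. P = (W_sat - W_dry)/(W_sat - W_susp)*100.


P = (18.19 - 16.72) / (18.19 - 10.23) * 100 = 1.47 / 7.96 * 100 = 18.5%

18.5


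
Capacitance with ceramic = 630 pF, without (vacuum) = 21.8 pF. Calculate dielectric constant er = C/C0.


er = 630 / 21.8 = 28.9

28.9


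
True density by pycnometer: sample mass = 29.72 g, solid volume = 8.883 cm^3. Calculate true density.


TD = 29.72 / 8.883 = 3.346 g/cm^3

3.346


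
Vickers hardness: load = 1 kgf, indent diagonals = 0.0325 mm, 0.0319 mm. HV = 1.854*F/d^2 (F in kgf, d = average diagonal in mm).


d_avg = (0.0325+0.0319)/2 = 0.0322 mm
HV = 1.854*1/0.0322^2 = 1788

1788


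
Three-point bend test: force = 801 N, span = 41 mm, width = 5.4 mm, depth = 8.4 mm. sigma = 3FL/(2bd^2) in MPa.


sigma = 3*801*41/(2*5.4*8.4^2) = 129.3 MPa

129.3


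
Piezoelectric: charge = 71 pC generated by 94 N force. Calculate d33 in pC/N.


d33 = 71 / 94 = 0.8 pC/N

0.8


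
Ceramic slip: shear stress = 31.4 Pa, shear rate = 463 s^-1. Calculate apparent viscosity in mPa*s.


eta = tau/gamma * 1000 = 31.4/463 * 1000 = 67.8 mPa*s

67.8


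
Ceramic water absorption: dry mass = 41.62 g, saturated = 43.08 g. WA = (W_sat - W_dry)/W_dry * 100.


WA = (43.08 - 41.62) / 41.62 * 100 = 3.51%

3.51


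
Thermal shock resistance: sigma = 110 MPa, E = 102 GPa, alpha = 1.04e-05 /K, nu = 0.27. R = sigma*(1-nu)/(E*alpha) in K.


R = 110*(1-0.27)/(102*1000*1.04e-05) = 76 K

76


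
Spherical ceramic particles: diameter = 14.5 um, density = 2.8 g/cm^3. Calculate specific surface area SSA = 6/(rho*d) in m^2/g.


SSA = 6 / (2.8 * 14.5) = 0.148 m^2/g

0.148


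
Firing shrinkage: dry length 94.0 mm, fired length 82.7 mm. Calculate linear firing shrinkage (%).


FS = (94.0 - 82.7) / 94.0 * 100 = 12.02%

12.02


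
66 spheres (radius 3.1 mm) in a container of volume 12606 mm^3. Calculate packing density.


V_sphere = 4/3*pi*3.1^3 = 124.7882 mm^3
Total V = 66*124.7882 = 8236.0212 mm^3
PD = 8236.0212 / 12606 = 0.653

0.653


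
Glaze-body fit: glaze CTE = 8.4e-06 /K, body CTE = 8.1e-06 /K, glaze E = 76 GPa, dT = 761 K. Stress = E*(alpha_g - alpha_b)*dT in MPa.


Stress = 76*1000*(8.4e-06 - 8.1e-06)*761 = 17.4 MPa

17.4


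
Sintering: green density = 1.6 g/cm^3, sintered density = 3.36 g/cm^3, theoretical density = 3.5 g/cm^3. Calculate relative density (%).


Relative = 3.36 / 3.5 * 100 = 96.0%

96.0


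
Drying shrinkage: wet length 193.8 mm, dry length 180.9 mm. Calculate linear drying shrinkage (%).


DS = (193.8 - 180.9) / 193.8 * 100 = 6.66%

6.66


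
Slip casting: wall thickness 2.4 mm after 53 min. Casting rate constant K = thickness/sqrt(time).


K = 2.4 / sqrt(53) = 2.4 / 7.2801 = 0.33 mm/min^0.5

0.33


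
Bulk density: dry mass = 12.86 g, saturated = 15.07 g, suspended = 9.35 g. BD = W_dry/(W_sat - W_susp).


BD = 12.86 / (15.07 - 9.35) = 12.86 / 5.72 = 2.248 g/cm^3

2.248


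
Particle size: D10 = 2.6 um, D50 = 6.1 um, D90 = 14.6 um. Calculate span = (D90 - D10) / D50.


Span = (14.6 - 2.6) / 6.1 = 12.0 / 6.1 = 1.967

1.967


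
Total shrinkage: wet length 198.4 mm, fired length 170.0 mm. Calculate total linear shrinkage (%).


TS = (198.4 - 170.0) / 198.4 * 100 = 14.31%

14.31


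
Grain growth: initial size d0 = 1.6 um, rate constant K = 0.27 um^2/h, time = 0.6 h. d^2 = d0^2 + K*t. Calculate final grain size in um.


d^2 = 1.6^2 + 0.27*0.6 = 2.722
d = sqrt(2.722) = 1.65 um

1.65


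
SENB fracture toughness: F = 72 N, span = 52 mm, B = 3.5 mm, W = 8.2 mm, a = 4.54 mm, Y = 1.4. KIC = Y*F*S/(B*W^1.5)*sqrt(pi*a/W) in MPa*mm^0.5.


KIC = 1.4*72*52/(3.5*8.2^1.5)*sqrt(pi*4.54/8.2) = 84.11

84.11


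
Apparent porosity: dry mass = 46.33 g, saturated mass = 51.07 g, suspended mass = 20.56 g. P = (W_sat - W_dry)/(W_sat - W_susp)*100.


P = (51.07 - 46.33) / (51.07 - 20.56) * 100 = 4.74 / 30.51 * 100 = 15.5%

15.5


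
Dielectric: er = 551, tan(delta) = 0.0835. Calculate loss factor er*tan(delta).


Loss = 551 * 0.0835 = 46.009

46.009


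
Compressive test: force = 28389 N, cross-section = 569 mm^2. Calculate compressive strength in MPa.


CS = 28389 / 569 = 49.9 MPa

49.9


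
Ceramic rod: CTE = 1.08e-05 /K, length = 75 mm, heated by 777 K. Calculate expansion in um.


dL = 1.08e-05 * 75 * 777 * 1000 = 629.37 um

629.37


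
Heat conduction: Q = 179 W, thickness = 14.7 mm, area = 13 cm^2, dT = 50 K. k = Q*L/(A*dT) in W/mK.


k = 179*14.7/1000/(13/10000*50) = 40.48 W/mK

40.48


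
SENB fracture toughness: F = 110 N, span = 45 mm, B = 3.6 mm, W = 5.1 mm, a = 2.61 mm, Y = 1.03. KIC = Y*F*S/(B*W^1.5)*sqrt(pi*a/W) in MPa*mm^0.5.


KIC = 1.03*110*45/(3.6*5.1^1.5)*sqrt(pi*2.61/5.1) = 155.92

155.92


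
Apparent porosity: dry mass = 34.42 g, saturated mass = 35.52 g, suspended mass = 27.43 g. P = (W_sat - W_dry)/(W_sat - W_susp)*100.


P = (35.52 - 34.42) / (35.52 - 27.43) * 100 = 1.1 / 8.09 * 100 = 13.6%

13.6


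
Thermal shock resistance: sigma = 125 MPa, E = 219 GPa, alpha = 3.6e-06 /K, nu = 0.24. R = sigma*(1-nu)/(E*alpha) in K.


R = 125*(1-0.24)/(219*1000*3.6e-06) = 120 K

120


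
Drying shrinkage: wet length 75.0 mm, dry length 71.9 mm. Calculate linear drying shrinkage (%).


DS = (75.0 - 71.9) / 75.0 * 100 = 4.13%

4.13


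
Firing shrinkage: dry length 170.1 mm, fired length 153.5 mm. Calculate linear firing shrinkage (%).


FS = (170.1 - 153.5) / 170.1 * 100 = 9.76%

9.76


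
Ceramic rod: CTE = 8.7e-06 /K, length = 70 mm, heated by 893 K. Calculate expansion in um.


dL = 8.7e-06 * 70 * 893 * 1000 = 543.837 um

543.837


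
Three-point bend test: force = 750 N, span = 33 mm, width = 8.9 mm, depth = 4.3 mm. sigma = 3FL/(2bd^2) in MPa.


sigma = 3*750*33/(2*8.9*4.3^2) = 225.6 MPa

225.6


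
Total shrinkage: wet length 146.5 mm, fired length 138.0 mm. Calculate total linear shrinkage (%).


TS = (146.5 - 138.0) / 146.5 * 100 = 5.8%

5.8


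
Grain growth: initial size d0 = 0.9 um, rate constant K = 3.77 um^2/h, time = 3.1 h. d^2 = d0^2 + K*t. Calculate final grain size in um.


d^2 = 0.9^2 + 3.77*3.1 = 12.497
d = sqrt(12.497) = 3.54 um

3.54


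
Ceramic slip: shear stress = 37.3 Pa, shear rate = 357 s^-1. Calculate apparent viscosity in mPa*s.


eta = tau/gamma * 1000 = 37.3/357 * 1000 = 104.5 mPa*s

104.5


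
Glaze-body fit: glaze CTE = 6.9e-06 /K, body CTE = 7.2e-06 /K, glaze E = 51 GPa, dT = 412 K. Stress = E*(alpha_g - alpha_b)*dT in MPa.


Stress = 51*1000*(6.9e-06 - 7.2e-06)*412 = -6.3 MPa

-6.3


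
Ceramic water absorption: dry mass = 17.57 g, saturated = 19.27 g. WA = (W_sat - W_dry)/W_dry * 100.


WA = (19.27 - 17.57) / 17.57 * 100 = 9.68%

9.68


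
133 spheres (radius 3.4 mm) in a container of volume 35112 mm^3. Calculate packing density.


V_sphere = 4/3*pi*3.4^3 = 164.6362 mm^3
Total V = 133*164.6362 = 21896.6146 mm^3
PD = 21896.6146 / 35112 = 0.624

0.624


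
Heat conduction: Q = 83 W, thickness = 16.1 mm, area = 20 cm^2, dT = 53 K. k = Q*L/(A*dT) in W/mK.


k = 83*16.1/1000/(20/10000*53) = 12.61 W/mK

12.61


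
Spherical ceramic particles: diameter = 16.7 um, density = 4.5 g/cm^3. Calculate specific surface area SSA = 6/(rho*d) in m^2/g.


SSA = 6 / (4.5 * 16.7) = 0.08 m^2/g

0.08


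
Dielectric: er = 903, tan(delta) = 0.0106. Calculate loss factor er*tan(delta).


Loss = 903 * 0.0106 = 9.572

9.572


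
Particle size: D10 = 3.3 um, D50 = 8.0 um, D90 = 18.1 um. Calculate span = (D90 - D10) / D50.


Span = (18.1 - 3.3) / 8.0 = 14.8 / 8.0 = 1.85

1.85


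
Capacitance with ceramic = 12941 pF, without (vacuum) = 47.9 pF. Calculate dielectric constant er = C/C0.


er = 12941 / 47.9 = 270.17

270.17


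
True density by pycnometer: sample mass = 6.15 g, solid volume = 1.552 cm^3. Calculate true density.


TD = 6.15 / 1.552 = 3.963 g/cm^3

3.963


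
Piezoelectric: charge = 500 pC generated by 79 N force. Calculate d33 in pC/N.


d33 = 500 / 79 = 6.3 pC/N

6.3


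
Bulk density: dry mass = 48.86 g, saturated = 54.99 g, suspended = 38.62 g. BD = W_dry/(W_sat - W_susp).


BD = 48.86 / (54.99 - 38.62) = 48.86 / 16.37 = 2.985 g/cm^3

2.985


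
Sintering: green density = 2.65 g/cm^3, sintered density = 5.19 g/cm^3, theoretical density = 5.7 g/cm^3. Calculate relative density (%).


Relative = 5.19 / 5.7 * 100 = 91.1%

91.1


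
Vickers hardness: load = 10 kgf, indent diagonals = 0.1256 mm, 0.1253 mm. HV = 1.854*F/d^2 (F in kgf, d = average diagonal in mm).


d_avg = (0.1256+0.1253)/2 = 0.12545 mm
HV = 1.854*10/0.12545^2 = 1178

1178


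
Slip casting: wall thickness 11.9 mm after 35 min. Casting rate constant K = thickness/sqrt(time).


K = 11.9 / sqrt(35) = 11.9 / 5.9161 = 2.011 mm/min^0.5

2.011


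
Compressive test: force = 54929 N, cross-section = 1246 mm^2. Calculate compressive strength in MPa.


CS = 54929 / 1246 = 44.1 MPa

44.1


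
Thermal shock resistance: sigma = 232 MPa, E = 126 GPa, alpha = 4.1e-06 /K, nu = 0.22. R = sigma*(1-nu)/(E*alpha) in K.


R = 232*(1-0.22)/(126*1000*4.1e-06) = 350 K

350


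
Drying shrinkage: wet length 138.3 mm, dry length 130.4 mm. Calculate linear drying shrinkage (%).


DS = (138.3 - 130.4) / 138.3 * 100 = 5.71%

5.71


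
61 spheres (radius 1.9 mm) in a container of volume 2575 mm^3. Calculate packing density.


V_sphere = 4/3*pi*1.9^3 = 28.7309 mm^3
Total V = 61*28.7309 = 1752.5849 mm^3
PD = 1752.5849 / 2575 = 0.681

0.681


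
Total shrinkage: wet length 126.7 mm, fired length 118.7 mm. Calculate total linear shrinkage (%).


TS = (126.7 - 118.7) / 126.7 * 100 = 6.31%

6.31


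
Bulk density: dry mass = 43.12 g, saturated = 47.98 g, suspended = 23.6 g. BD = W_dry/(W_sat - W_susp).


BD = 43.12 / (47.98 - 23.6) = 43.12 / 24.38 = 1.769 g/cm^3

1.769


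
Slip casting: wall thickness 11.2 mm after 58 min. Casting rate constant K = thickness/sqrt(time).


K = 11.2 / sqrt(58) = 11.2 / 7.6158 = 1.471 mm/min^0.5

1.471


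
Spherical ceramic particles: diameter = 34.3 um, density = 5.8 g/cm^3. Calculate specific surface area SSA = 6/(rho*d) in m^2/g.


SSA = 6 / (5.8 * 34.3) = 0.03 m^2/g

0.03


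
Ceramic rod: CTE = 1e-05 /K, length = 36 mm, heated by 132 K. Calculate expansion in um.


dL = 1e-05 * 36 * 132 * 1000 = 47.52 um

47.52


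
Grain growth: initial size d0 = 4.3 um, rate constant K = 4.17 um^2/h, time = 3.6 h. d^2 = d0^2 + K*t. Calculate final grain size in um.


d^2 = 4.3^2 + 4.17*3.6 = 33.502
d = sqrt(33.502) = 5.79 um

5.79


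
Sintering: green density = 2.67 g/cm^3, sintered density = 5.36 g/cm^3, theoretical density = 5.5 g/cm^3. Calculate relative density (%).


Relative = 5.36 / 5.5 * 100 = 97.5%

97.5


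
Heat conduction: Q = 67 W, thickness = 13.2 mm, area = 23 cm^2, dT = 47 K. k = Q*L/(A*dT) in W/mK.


k = 67*13.2/1000/(23/10000*47) = 8.18 W/mK

8.18


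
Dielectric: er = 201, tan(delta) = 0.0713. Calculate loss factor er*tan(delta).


Loss = 201 * 0.0713 = 14.331

14.331


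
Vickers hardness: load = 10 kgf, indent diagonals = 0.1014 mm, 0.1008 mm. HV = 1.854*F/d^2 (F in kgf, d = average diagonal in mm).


d_avg = (0.1014+0.1008)/2 = 0.1011 mm
HV = 1.854*10/0.1011^2 = 1814

1814


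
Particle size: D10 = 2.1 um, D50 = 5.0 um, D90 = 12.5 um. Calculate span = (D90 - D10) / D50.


Span = (12.5 - 2.1) / 5.0 = 10.4 / 5.0 = 2.08

2.08


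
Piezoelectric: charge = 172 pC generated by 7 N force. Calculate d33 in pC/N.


d33 = 172 / 7 = 24.6 pC/N

24.6


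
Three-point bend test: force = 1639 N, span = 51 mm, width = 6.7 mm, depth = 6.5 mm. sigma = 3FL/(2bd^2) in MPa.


sigma = 3*1639*51/(2*6.7*6.5^2) = 442.9 MPa

442.9


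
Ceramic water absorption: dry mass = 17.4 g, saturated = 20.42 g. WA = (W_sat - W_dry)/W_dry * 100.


WA = (20.42 - 17.4) / 17.4 * 100 = 17.36%

17.36


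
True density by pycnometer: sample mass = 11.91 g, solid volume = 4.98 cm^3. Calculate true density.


TD = 11.91 / 4.98 = 2.392 g/cm^3

2.392


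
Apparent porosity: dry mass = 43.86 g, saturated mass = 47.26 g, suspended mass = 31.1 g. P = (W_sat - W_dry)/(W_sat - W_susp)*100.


P = (47.26 - 43.86) / (47.26 - 31.1) * 100 = 3.4 / 16.16 * 100 = 21.0%

21.0


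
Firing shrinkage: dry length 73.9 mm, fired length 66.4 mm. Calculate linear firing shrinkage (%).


FS = (73.9 - 66.4) / 73.9 * 100 = 10.15%

10.15


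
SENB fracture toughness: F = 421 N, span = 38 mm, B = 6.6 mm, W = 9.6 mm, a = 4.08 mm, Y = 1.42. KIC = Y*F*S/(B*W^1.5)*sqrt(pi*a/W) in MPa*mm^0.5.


KIC = 1.42*421*38/(6.6*9.6^1.5)*sqrt(pi*4.08/9.6) = 133.71

133.71


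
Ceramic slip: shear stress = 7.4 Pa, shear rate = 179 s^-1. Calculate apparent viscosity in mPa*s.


eta = tau/gamma * 1000 = 7.4/179 * 1000 = 41.3 mPa*s

41.3


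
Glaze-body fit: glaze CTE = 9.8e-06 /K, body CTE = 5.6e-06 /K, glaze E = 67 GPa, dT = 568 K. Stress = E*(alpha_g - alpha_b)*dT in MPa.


Stress = 67*1000*(9.8e-06 - 5.6e-06)*568 = 159.8 MPa

159.8


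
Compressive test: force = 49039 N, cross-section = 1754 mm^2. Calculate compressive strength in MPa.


CS = 49039 / 1754 = 28.0 MPa

28.0
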